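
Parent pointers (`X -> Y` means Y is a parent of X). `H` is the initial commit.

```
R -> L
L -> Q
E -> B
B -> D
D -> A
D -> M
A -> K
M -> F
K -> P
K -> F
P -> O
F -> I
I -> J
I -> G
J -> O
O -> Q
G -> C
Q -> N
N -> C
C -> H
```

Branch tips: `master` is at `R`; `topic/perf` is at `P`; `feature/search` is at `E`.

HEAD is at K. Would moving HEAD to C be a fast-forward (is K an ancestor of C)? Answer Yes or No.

A fast-forward from K to C is possible iff K is an ancestor of C.
Ancestors of C: {C, H}.
K is not among them, so fast-forward is not possible.

No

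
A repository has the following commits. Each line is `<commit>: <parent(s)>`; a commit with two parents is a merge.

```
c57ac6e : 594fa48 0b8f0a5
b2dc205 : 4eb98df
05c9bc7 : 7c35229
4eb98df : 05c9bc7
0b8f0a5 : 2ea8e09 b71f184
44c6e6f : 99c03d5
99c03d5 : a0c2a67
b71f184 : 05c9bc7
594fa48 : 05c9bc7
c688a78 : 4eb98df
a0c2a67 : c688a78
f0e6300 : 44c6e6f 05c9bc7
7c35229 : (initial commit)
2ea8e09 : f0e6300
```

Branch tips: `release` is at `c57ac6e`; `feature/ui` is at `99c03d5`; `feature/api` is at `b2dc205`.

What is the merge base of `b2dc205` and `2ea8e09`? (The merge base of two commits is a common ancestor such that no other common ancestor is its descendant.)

Ancestors of b2dc205: {05c9bc7, 4eb98df, 7c35229, b2dc205}.
Ancestors of 2ea8e09: {05c9bc7, 2ea8e09, 44c6e6f, 4eb98df, 7c35229, 99c03d5, a0c2a67, c688a78, f0e6300}.
Common ancestors: {05c9bc7, 4eb98df, 7c35229}.
Among these, 4eb98df is not an ancestor of any other common ancestor — it is the merge base.

4eb98df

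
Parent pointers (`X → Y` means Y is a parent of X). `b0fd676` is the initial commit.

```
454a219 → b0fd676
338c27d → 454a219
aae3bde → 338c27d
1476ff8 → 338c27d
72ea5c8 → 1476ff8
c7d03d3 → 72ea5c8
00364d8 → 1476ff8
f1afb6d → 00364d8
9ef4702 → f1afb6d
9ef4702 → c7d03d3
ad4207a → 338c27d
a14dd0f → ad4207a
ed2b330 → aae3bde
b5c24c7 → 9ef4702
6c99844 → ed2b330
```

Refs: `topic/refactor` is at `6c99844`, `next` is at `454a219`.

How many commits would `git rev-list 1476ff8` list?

Walking parent pointers from 1476ff8: reachable set = {1476ff8, 338c27d, 454a219, b0fd676}.
That is 4 commits.

4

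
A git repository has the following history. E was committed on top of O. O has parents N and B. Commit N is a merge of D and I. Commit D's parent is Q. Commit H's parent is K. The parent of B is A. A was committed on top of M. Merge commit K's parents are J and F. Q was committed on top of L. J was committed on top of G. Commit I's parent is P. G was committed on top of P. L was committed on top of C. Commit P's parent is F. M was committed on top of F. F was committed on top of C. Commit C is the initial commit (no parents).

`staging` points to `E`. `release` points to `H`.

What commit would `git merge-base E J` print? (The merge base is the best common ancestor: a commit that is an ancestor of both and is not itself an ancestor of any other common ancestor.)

Ancestors of E: {A, B, C, D, E, F, I, L, M, N, O, P, Q}.
Ancestors of J: {C, F, G, J, P}.
Common ancestors: {C, F, P}.
Among these, P is not an ancestor of any other common ancestor — it is the merge base.

P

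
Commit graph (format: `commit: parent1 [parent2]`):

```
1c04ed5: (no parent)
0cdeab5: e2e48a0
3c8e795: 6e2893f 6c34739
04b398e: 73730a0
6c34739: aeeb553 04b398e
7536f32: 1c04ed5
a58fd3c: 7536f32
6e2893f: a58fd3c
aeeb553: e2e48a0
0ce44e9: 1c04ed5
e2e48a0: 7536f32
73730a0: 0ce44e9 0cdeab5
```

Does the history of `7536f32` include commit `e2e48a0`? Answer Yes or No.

No

Ancestors of 7536f32: {1c04ed5, 7536f32}.
e2e48a0 is not in that set, so it is not an ancestor of 7536f32.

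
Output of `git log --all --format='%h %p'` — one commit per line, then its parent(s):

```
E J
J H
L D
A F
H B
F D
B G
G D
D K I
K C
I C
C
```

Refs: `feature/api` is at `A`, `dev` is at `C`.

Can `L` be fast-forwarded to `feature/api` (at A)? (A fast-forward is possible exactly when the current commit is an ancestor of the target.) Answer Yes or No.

A fast-forward from L to A is possible iff L is an ancestor of A.
Ancestors of A: {A, C, D, F, I, K}.
L is not among them, so fast-forward is not possible.

No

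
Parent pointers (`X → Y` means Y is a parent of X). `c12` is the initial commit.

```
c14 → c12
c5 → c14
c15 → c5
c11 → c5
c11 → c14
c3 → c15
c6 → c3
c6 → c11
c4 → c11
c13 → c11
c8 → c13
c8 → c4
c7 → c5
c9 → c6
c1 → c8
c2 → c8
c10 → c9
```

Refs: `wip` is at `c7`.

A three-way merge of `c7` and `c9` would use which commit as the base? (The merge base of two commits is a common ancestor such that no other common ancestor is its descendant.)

Ancestors of c7: {c12, c14, c5, c7}.
Ancestors of c9: {c11, c12, c14, c15, c3, c5, c6, c9}.
Common ancestors: {c12, c14, c5}.
Among these, c5 is not an ancestor of any other common ancestor — it is the merge base.

c5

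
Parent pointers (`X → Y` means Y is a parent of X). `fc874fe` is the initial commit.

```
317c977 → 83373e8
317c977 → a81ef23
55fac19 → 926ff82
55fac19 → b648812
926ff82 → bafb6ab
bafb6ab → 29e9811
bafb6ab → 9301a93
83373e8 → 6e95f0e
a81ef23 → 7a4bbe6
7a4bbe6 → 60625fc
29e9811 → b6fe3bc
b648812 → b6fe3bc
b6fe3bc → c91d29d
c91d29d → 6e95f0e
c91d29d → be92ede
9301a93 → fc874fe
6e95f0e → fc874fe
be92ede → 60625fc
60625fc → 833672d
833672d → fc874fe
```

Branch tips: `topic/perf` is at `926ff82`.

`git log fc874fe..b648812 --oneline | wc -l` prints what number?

Reachable from b648812: {60625fc, 6e95f0e, 833672d, b648812, b6fe3bc, be92ede, c91d29d, fc874fe}.
Reachable from fc874fe: {fc874fe}.
In b648812's history but not fc874fe's: {60625fc, 6e95f0e, 833672d, b648812, b6fe3bc, be92ede, c91d29d} — 7 commits.

7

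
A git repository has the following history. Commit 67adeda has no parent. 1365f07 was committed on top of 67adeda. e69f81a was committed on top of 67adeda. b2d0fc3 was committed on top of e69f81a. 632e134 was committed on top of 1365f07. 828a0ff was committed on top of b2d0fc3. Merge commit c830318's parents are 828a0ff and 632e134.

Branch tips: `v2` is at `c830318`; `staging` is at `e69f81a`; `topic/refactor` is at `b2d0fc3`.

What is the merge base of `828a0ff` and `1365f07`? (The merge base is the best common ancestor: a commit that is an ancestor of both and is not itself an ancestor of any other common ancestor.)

Ancestors of 828a0ff: {67adeda, 828a0ff, b2d0fc3, e69f81a}.
Ancestors of 1365f07: {1365f07, 67adeda}.
Common ancestors: {67adeda}.
The only common ancestor is 67adeda, so it is the merge base.

67adeda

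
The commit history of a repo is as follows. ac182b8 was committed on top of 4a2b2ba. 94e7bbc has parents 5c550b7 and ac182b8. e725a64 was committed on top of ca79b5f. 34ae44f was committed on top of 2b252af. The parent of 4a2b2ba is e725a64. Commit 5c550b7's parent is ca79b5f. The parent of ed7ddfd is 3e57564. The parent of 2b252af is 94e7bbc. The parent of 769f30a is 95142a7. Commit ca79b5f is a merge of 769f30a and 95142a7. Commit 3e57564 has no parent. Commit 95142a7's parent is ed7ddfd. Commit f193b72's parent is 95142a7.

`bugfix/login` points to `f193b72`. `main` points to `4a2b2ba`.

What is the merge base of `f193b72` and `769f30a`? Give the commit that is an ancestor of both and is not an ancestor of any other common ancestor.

95142a7

Ancestors of f193b72: {3e57564, 95142a7, ed7ddfd, f193b72}.
Ancestors of 769f30a: {3e57564, 769f30a, 95142a7, ed7ddfd}.
Common ancestors: {3e57564, 95142a7, ed7ddfd}.
Among these, 95142a7 is not an ancestor of any other common ancestor — it is the merge base.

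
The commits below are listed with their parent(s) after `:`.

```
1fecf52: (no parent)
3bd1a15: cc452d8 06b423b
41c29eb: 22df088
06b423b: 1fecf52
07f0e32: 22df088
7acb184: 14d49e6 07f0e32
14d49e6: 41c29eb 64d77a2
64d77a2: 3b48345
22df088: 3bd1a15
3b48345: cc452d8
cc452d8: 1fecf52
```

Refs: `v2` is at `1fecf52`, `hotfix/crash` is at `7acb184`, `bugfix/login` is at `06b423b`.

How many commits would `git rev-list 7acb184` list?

Walking parent pointers from 7acb184: reachable set = {06b423b, 07f0e32, 14d49e6, 1fecf52, 22df088, 3b48345, 3bd1a15, 41c29eb, 64d77a2, 7acb184, cc452d8}.
That is 11 commits.

11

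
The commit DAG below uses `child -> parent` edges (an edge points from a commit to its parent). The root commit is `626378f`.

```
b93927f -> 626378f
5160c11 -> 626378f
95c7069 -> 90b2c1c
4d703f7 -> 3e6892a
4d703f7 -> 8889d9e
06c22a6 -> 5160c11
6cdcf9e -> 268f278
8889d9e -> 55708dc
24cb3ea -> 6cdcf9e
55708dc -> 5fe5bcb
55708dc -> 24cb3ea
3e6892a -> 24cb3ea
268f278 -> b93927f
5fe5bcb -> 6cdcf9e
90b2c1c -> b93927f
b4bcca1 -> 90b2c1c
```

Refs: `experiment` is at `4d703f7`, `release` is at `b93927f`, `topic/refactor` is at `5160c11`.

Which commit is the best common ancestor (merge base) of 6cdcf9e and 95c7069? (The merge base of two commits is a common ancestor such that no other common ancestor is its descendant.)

Ancestors of 6cdcf9e: {268f278, 626378f, 6cdcf9e, b93927f}.
Ancestors of 95c7069: {626378f, 90b2c1c, 95c7069, b93927f}.
Common ancestors: {626378f, b93927f}.
Among these, b93927f is not an ancestor of any other common ancestor — it is the merge base.

b93927f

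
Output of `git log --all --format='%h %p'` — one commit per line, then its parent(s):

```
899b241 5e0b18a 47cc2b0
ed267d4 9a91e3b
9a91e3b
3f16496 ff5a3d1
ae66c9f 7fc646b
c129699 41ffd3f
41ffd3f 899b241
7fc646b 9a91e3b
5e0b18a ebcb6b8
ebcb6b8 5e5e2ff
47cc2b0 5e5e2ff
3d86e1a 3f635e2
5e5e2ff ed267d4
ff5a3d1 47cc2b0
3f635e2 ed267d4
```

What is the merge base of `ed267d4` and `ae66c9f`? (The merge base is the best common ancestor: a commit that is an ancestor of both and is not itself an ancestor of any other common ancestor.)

Ancestors of ed267d4: {9a91e3b, ed267d4}.
Ancestors of ae66c9f: {7fc646b, 9a91e3b, ae66c9f}.
Common ancestors: {9a91e3b}.
The only common ancestor is 9a91e3b, so it is the merge base.

9a91e3b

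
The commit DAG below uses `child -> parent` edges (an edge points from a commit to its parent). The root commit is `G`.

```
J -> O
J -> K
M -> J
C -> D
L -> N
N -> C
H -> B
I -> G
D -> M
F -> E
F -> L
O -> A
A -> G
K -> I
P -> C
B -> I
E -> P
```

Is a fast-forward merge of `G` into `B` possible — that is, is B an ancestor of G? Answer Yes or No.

A fast-forward from B to G is possible iff B is an ancestor of G.
Ancestors of G: {G}.
B is not among them, so fast-forward is not possible.

No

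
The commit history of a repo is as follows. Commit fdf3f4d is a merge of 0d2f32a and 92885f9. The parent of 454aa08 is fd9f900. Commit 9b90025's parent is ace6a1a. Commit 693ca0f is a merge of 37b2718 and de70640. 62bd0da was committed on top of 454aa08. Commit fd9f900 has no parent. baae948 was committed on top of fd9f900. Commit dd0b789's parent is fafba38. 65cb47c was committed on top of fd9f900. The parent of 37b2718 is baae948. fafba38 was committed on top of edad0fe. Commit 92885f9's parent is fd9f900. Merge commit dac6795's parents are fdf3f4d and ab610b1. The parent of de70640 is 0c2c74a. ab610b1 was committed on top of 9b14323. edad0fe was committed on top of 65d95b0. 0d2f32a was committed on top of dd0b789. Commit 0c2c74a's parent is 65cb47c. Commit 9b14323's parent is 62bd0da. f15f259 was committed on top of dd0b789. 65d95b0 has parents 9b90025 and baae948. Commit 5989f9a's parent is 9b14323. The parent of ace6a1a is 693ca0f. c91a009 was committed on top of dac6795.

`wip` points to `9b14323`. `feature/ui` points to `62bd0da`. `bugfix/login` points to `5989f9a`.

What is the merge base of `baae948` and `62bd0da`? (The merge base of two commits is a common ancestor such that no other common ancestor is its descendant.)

fd9f900

Ancestors of baae948: {baae948, fd9f900}.
Ancestors of 62bd0da: {454aa08, 62bd0da, fd9f900}.
Common ancestors: {fd9f900}.
The only common ancestor is fd9f900, so it is the merge base.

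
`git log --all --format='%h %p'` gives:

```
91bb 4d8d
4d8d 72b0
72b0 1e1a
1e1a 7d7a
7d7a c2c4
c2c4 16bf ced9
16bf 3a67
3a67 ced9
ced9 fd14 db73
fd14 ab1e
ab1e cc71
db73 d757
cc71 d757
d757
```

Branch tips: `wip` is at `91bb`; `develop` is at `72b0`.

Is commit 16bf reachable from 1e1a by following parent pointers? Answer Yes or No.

Ancestors of 1e1a (commits reachable by following parents): {16bf, 1e1a, 3a67, 7d7a, ab1e, c2c4, cc71, ced9, d757, db73, fd14}.
16bf is in that set, so it is an ancestor of 1e1a.

Yes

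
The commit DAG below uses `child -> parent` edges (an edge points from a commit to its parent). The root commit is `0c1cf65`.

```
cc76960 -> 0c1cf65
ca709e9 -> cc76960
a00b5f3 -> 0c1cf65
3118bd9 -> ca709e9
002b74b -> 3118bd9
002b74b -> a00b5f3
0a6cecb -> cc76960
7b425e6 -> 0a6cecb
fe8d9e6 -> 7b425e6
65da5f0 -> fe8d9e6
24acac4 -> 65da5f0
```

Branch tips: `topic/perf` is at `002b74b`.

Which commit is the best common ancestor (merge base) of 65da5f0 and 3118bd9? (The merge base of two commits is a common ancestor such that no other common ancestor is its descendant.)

Ancestors of 65da5f0: {0a6cecb, 0c1cf65, 65da5f0, 7b425e6, cc76960, fe8d9e6}.
Ancestors of 3118bd9: {0c1cf65, 3118bd9, ca709e9, cc76960}.
Common ancestors: {0c1cf65, cc76960}.
Among these, cc76960 is not an ancestor of any other common ancestor — it is the merge base.

cc76960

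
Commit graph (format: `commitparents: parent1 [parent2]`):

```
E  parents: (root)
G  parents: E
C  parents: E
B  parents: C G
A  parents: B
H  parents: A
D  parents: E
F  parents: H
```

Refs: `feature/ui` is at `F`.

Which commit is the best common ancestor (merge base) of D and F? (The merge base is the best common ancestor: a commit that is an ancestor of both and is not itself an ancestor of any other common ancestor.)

Ancestors of D: {D, E}.
Ancestors of F: {A, B, C, E, F, G, H}.
Common ancestors: {E}.
The only common ancestor is E, so it is the merge base.

E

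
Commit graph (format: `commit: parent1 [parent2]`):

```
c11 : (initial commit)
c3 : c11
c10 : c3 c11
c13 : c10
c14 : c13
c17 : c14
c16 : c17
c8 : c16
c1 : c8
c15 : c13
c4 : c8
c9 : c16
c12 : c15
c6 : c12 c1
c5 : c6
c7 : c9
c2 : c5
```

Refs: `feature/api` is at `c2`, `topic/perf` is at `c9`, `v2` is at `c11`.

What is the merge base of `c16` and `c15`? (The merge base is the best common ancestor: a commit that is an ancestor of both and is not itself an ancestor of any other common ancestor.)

c13

Ancestors of c16: {c10, c11, c13, c14, c16, c17, c3}.
Ancestors of c15: {c10, c11, c13, c15, c3}.
Common ancestors: {c10, c11, c13, c3}.
Among these, c13 is not an ancestor of any other common ancestor — it is the merge base.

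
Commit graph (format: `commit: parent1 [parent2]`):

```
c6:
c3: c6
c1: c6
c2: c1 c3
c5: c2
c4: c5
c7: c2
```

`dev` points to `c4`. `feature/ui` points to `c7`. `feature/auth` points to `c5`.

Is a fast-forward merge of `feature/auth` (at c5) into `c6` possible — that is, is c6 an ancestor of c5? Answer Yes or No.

Yes

A fast-forward from c6 to c5 is possible iff c6 is an ancestor of c5.
Ancestors of c5: {c1, c2, c3, c5, c6}.
c6 is among them, so fast-forward is possible.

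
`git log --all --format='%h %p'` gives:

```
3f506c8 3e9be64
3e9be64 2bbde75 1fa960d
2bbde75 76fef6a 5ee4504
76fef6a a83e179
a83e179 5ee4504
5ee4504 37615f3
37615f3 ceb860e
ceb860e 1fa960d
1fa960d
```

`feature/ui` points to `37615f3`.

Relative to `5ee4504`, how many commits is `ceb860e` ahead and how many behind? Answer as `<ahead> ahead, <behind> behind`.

0 ahead, 2 behind

Reachable from ceb860e: {1fa960d, ceb860e}.
Reachable from 5ee4504: {1fa960d, 37615f3, 5ee4504, ceb860e}.
Only in ceb860e's history (ahead): {} — 0.
Only in 5ee4504's history (behind): {37615f3, 5ee4504} — 2.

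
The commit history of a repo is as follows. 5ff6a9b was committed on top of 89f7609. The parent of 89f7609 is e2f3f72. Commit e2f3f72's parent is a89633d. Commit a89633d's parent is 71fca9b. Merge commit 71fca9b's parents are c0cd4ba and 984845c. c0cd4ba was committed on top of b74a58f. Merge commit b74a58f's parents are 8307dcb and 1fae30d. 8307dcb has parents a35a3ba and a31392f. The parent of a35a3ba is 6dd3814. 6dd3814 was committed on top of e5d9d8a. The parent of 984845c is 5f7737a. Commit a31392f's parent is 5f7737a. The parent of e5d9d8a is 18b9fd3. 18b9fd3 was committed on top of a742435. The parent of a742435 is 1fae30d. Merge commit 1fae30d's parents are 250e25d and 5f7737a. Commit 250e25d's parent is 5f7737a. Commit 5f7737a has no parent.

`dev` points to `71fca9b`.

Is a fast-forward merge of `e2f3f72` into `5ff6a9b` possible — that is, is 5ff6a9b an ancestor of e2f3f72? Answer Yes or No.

A fast-forward from 5ff6a9b to e2f3f72 is possible iff 5ff6a9b is an ancestor of e2f3f72.
Ancestors of e2f3f72: {18b9fd3, 1fae30d, 250e25d, 5f7737a, 6dd3814, 71fca9b, 8307dcb, 984845c, a31392f, a35a3ba, a742435, a89633d, b74a58f, c0cd4ba, e2f3f72, e5d9d8a}.
5ff6a9b is not among them, so fast-forward is not possible.

No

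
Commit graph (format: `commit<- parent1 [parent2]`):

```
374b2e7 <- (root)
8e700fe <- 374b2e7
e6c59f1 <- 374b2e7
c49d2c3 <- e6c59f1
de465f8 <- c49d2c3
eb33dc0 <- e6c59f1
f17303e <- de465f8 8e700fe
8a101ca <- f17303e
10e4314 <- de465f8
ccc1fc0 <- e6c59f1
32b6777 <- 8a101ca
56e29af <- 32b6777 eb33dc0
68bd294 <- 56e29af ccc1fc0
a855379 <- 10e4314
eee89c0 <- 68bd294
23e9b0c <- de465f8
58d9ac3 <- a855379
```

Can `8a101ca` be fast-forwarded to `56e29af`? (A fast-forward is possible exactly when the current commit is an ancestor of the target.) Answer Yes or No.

Yes

A fast-forward from 8a101ca to 56e29af is possible iff 8a101ca is an ancestor of 56e29af.
Ancestors of 56e29af: {32b6777, 374b2e7, 56e29af, 8a101ca, 8e700fe, c49d2c3, de465f8, e6c59f1, eb33dc0, f17303e}.
8a101ca is among them, so fast-forward is possible.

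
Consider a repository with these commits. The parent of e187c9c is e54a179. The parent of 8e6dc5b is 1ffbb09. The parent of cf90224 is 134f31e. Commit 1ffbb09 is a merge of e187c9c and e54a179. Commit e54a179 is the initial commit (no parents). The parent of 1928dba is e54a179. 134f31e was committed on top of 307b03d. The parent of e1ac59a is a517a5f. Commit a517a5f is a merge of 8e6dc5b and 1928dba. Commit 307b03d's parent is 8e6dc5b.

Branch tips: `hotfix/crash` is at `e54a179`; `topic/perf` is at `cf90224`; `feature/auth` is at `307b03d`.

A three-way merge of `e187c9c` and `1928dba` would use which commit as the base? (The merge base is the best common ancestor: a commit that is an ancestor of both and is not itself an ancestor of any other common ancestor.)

e54a179

Ancestors of e187c9c: {e187c9c, e54a179}.
Ancestors of 1928dba: {1928dba, e54a179}.
Common ancestors: {e54a179}.
The only common ancestor is e54a179, so it is the merge base.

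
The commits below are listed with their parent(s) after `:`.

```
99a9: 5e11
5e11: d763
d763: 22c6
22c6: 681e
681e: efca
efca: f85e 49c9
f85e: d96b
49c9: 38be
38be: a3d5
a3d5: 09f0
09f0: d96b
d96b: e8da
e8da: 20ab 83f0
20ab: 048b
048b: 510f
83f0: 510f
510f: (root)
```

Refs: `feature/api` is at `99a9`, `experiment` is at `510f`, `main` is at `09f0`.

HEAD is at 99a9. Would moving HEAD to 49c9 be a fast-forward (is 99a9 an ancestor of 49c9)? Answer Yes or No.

No

A fast-forward from 99a9 to 49c9 is possible iff 99a9 is an ancestor of 49c9.
Ancestors of 49c9: {048b, 09f0, 20ab, 38be, 49c9, 510f, 83f0, a3d5, d96b, e8da}.
99a9 is not among them, so fast-forward is not possible.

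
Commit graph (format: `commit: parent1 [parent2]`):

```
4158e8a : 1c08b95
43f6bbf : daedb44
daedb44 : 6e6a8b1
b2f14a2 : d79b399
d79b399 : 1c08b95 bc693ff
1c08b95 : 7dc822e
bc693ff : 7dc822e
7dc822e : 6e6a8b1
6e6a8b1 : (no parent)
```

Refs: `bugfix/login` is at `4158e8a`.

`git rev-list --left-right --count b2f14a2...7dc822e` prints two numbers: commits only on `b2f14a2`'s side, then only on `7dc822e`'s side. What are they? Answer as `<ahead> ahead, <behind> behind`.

4 ahead, 0 behind

Reachable from b2f14a2: {1c08b95, 6e6a8b1, 7dc822e, b2f14a2, bc693ff, d79b399}.
Reachable from 7dc822e: {6e6a8b1, 7dc822e}.
Only in b2f14a2's history (ahead): {1c08b95, b2f14a2, bc693ff, d79b399} — 4.
Only in 7dc822e's history (behind): {} — 0.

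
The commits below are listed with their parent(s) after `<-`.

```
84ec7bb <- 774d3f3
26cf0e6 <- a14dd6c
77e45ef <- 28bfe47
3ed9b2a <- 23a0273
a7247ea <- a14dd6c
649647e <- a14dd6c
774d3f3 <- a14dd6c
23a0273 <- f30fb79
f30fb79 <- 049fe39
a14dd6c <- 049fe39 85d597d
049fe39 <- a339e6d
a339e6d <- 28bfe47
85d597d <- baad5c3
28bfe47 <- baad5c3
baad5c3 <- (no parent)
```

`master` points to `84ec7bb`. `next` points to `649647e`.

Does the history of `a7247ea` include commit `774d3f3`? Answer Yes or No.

No

Ancestors of a7247ea: {049fe39, 28bfe47, 85d597d, a14dd6c, a339e6d, a7247ea, baad5c3}.
774d3f3 is not in that set, so it is not an ancestor of a7247ea.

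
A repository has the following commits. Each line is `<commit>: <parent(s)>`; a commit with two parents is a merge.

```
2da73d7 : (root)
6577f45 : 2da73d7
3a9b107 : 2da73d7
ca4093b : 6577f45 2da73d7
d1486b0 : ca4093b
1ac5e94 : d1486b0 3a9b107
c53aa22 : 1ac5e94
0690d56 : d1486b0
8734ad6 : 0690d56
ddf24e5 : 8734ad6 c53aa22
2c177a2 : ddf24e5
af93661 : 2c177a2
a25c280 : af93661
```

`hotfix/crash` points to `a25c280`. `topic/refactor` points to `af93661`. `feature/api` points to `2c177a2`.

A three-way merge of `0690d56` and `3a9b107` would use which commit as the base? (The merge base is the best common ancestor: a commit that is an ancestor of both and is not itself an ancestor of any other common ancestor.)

2da73d7

Ancestors of 0690d56: {0690d56, 2da73d7, 6577f45, ca4093b, d1486b0}.
Ancestors of 3a9b107: {2da73d7, 3a9b107}.
Common ancestors: {2da73d7}.
The only common ancestor is 2da73d7, so it is the merge base.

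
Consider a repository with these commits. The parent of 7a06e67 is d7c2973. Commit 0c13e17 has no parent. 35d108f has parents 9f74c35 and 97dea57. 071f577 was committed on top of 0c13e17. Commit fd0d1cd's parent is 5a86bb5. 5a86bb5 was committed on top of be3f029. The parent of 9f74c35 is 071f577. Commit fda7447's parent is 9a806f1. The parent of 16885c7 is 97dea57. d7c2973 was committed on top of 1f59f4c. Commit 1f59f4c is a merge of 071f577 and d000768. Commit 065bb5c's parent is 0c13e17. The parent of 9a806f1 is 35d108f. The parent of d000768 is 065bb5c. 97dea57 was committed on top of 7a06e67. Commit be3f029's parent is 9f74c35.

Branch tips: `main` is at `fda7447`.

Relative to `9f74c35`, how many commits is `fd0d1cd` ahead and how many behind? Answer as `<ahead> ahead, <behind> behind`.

3 ahead, 0 behind

Reachable from fd0d1cd: {071f577, 0c13e17, 5a86bb5, 9f74c35, be3f029, fd0d1cd}.
Reachable from 9f74c35: {071f577, 0c13e17, 9f74c35}.
Only in fd0d1cd's history (ahead): {5a86bb5, be3f029, fd0d1cd} — 3.
Only in 9f74c35's history (behind): {} — 0.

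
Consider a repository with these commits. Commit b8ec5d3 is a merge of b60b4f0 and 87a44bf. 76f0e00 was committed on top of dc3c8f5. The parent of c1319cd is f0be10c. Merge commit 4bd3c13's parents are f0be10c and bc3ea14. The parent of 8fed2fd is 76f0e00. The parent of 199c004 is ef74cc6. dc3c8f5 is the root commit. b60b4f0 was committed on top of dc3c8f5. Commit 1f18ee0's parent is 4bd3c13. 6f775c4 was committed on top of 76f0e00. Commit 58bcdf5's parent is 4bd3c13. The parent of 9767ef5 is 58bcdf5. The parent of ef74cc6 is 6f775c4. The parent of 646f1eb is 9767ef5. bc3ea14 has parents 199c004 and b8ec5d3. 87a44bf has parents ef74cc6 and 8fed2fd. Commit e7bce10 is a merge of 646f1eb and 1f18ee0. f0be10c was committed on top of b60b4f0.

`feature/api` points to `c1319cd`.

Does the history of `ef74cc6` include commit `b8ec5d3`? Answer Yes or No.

Ancestors of ef74cc6: {6f775c4, 76f0e00, dc3c8f5, ef74cc6}.
b8ec5d3 is not in that set, so it is not an ancestor of ef74cc6.

No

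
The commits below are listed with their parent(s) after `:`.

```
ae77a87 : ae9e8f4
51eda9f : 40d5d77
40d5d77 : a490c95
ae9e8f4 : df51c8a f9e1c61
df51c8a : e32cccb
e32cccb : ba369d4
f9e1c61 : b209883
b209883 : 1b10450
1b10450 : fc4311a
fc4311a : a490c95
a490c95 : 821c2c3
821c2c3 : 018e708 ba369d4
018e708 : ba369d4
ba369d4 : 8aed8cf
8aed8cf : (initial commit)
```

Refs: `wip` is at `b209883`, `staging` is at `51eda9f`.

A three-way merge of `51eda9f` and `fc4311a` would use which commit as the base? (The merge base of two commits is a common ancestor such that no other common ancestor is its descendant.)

a490c95

Ancestors of 51eda9f: {018e708, 40d5d77, 51eda9f, 821c2c3, 8aed8cf, a490c95, ba369d4}.
Ancestors of fc4311a: {018e708, 821c2c3, 8aed8cf, a490c95, ba369d4, fc4311a}.
Common ancestors: {018e708, 821c2c3, 8aed8cf, a490c95, ba369d4}.
Among these, a490c95 is not an ancestor of any other common ancestor — it is the merge base.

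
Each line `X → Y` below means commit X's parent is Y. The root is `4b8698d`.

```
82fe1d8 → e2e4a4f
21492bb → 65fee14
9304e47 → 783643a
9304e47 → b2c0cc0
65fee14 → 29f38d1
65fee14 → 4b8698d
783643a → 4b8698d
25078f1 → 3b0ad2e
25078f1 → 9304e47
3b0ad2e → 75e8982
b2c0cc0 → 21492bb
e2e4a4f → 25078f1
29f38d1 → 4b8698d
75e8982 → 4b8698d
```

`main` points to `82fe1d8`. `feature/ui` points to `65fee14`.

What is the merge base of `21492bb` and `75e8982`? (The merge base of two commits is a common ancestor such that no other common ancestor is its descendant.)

Ancestors of 21492bb: {21492bb, 29f38d1, 4b8698d, 65fee14}.
Ancestors of 75e8982: {4b8698d, 75e8982}.
Common ancestors: {4b8698d}.
The only common ancestor is 4b8698d, so it is the merge base.

4b8698d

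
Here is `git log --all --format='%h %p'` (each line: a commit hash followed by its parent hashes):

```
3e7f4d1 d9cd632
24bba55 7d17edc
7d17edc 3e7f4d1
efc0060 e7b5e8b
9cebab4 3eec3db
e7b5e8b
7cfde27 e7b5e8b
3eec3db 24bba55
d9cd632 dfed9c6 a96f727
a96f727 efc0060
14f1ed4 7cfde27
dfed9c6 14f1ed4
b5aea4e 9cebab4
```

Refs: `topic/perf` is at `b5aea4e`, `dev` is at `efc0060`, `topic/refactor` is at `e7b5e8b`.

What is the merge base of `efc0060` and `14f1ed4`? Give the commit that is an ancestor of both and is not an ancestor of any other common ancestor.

e7b5e8b

Ancestors of efc0060: {e7b5e8b, efc0060}.
Ancestors of 14f1ed4: {14f1ed4, 7cfde27, e7b5e8b}.
Common ancestors: {e7b5e8b}.
The only common ancestor is e7b5e8b, so it is the merge base.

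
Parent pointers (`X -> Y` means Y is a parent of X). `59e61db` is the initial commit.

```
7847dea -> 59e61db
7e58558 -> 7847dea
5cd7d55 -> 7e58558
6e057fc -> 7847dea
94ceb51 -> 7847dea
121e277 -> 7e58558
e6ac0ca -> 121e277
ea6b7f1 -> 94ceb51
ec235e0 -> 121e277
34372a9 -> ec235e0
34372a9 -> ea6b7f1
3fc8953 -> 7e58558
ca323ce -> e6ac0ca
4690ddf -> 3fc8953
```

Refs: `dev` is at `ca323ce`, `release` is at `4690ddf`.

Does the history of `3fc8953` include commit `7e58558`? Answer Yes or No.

Yes

Ancestors of 3fc8953 (commits reachable by following parents): {3fc8953, 59e61db, 7847dea, 7e58558}.
7e58558 is in that set, so it is an ancestor of 3fc8953.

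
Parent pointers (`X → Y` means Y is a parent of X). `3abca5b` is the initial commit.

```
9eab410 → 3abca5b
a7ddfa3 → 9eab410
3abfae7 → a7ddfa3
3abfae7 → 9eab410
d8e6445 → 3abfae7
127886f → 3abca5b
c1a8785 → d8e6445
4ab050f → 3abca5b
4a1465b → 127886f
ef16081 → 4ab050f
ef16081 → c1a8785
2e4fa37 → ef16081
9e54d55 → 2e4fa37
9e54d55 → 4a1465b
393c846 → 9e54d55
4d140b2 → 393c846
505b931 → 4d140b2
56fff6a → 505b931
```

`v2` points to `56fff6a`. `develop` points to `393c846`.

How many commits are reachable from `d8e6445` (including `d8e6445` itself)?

5

Walking parent pointers from d8e6445: reachable set = {3abca5b, 3abfae7, 9eab410, a7ddfa3, d8e6445}.
That is 5 commits.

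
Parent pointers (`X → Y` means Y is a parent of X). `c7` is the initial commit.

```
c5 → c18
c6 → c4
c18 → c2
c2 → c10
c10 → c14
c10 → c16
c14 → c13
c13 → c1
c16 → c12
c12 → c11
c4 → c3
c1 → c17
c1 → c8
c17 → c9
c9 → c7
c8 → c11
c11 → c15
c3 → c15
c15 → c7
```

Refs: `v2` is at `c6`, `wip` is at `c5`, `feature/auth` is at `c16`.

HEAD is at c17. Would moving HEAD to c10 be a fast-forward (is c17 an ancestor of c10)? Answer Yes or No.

A fast-forward from c17 to c10 is possible iff c17 is an ancestor of c10.
Ancestors of c10: {c1, c10, c11, c12, c13, c14, c15, c16, c17, c7, c8, c9}.
c17 is among them, so fast-forward is possible.

Yes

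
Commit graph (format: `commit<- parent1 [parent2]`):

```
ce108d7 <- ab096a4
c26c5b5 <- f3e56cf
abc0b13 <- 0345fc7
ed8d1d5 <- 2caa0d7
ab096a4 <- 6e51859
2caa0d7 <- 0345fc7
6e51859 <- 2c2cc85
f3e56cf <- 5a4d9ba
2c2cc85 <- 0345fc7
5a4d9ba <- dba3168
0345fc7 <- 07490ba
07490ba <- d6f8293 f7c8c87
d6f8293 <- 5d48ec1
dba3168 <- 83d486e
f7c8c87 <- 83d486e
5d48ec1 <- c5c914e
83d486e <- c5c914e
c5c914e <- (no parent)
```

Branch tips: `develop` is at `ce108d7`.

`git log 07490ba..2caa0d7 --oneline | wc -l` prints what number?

Reachable from 2caa0d7: {0345fc7, 07490ba, 2caa0d7, 5d48ec1, 83d486e, c5c914e, d6f8293, f7c8c87}.
Reachable from 07490ba: {07490ba, 5d48ec1, 83d486e, c5c914e, d6f8293, f7c8c87}.
In 2caa0d7's history but not 07490ba's: {0345fc7, 2caa0d7} — 2 commits.

2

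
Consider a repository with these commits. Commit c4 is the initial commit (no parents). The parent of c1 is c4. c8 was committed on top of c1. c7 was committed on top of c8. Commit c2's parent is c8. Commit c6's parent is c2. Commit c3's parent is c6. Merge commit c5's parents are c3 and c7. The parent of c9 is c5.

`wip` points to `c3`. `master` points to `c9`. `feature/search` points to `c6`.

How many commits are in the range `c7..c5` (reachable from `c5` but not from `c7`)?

Reachable from c5: {c1, c2, c3, c4, c5, c6, c7, c8}.
Reachable from c7: {c1, c4, c7, c8}.
In c5's history but not c7's: {c2, c3, c5, c6} — 4 commits.

4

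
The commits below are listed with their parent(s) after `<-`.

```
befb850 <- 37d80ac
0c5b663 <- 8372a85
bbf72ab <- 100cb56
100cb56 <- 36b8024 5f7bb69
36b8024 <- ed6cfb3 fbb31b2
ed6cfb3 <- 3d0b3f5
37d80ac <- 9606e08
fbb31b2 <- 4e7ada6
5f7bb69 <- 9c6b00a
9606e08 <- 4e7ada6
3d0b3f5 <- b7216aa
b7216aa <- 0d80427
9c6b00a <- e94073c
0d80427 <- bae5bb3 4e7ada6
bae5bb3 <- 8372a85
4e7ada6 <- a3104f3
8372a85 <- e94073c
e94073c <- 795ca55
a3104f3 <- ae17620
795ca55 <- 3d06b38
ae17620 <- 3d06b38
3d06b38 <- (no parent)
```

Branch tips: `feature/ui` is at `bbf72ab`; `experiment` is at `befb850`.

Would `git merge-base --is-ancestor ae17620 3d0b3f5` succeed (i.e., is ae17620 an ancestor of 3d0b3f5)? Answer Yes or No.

Ancestors of 3d0b3f5 (commits reachable by following parents): {0d80427, 3d06b38, 3d0b3f5, 4e7ada6, 795ca55, 8372a85, a3104f3, ae17620, b7216aa, bae5bb3, e94073c}.
ae17620 is in that set, so it is an ancestor of 3d0b3f5.

Yes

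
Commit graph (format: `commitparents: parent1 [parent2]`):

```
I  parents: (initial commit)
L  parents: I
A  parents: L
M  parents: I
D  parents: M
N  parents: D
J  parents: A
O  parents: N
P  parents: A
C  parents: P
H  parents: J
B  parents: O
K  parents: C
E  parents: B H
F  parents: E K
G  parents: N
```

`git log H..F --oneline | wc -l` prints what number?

Reachable from F: {A, B, C, D, E, F, H, I, J, K, L, M, N, O, P}.
Reachable from H: {A, H, I, J, L}.
In F's history but not H's: {B, C, D, E, F, K, M, N, O, P} — 10 commits.

10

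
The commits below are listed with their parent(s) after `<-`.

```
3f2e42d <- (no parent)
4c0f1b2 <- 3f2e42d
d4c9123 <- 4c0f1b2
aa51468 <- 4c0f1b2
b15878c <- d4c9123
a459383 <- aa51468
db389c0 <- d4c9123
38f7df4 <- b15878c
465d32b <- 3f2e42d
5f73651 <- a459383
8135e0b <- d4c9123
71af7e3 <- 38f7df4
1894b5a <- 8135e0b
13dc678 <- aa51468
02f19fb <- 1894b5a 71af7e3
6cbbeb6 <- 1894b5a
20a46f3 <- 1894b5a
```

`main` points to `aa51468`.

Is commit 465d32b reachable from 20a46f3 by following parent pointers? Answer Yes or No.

Ancestors of 20a46f3: {1894b5a, 20a46f3, 3f2e42d, 4c0f1b2, 8135e0b, d4c9123}.
465d32b is not in that set, so it is not an ancestor of 20a46f3.

No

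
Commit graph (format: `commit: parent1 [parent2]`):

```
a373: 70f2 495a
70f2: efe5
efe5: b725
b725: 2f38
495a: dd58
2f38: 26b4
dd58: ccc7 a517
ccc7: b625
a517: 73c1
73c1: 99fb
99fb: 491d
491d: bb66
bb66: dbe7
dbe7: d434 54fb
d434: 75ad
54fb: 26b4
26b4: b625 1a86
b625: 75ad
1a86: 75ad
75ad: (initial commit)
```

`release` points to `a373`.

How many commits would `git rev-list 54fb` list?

5

Walking parent pointers from 54fb: reachable set = {1a86, 26b4, 54fb, 75ad, b625}.
That is 5 commits.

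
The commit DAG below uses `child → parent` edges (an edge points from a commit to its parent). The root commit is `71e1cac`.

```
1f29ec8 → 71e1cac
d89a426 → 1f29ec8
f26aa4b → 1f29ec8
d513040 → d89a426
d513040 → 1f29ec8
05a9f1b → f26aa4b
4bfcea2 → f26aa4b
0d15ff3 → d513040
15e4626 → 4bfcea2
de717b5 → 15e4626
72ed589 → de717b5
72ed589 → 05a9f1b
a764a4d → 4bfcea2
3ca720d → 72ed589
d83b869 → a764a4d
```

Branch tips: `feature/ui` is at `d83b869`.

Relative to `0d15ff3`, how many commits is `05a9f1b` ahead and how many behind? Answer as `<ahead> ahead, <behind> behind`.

2 ahead, 3 behind

Reachable from 05a9f1b: {05a9f1b, 1f29ec8, 71e1cac, f26aa4b}.
Reachable from 0d15ff3: {0d15ff3, 1f29ec8, 71e1cac, d513040, d89a426}.
Only in 05a9f1b's history (ahead): {05a9f1b, f26aa4b} — 2.
Only in 0d15ff3's history (behind): {0d15ff3, d513040, d89a426} — 3.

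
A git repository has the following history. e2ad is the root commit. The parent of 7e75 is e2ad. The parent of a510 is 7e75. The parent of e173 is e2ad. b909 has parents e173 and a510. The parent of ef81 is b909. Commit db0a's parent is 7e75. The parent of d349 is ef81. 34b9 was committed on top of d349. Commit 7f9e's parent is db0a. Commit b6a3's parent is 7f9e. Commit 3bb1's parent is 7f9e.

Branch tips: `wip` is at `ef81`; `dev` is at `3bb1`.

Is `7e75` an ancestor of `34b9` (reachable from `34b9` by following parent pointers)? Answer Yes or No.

Yes

Ancestors of 34b9 (commits reachable by following parents): {34b9, 7e75, a510, b909, d349, e173, e2ad, ef81}.
7e75 is in that set, so it is an ancestor of 34b9.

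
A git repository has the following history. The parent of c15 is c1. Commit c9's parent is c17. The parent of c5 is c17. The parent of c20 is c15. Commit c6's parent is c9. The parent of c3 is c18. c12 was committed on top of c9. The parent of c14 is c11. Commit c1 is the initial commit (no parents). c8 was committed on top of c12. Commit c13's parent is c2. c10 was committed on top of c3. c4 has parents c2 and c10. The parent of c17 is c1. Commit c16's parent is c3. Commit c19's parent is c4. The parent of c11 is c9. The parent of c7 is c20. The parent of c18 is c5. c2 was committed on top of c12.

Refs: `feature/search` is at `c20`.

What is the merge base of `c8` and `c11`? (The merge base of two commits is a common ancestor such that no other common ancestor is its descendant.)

c9

Ancestors of c8: {c1, c12, c17, c8, c9}.
Ancestors of c11: {c1, c11, c17, c9}.
Common ancestors: {c1, c17, c9}.
Among these, c9 is not an ancestor of any other common ancestor — it is the merge base.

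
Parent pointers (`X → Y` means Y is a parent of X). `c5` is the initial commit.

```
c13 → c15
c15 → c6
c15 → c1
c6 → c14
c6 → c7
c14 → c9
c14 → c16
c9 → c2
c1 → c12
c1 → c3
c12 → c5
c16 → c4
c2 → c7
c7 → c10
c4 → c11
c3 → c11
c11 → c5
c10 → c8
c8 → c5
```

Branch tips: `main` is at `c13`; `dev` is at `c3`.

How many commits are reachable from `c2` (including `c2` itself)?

5

Walking parent pointers from c2: reachable set = {c10, c2, c5, c7, c8}.
That is 5 commits.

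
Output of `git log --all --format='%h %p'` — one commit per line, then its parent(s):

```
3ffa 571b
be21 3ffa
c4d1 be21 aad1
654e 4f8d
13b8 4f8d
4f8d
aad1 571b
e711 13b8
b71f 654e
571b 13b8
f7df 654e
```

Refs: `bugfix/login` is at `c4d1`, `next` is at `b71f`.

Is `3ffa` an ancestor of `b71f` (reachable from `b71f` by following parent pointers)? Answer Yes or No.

Ancestors of b71f: {4f8d, 654e, b71f}.
3ffa is not in that set, so it is not an ancestor of b71f.

No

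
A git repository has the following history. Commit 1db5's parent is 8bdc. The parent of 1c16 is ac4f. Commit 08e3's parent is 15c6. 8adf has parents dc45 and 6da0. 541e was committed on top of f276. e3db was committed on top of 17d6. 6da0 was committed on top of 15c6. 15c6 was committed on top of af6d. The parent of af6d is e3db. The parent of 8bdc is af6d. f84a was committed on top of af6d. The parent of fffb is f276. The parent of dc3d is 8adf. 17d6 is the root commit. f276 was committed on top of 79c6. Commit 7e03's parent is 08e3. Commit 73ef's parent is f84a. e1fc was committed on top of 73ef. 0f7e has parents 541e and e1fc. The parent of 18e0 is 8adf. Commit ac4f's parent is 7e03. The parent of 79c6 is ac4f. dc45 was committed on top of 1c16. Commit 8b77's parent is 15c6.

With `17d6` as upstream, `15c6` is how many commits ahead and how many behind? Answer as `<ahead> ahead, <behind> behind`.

Reachable from 15c6: {15c6, 17d6, af6d, e3db}.
Reachable from 17d6: {17d6}.
Only in 15c6's history (ahead): {15c6, af6d, e3db} — 3.
Only in 17d6's history (behind): {} — 0.

3 ahead, 0 behind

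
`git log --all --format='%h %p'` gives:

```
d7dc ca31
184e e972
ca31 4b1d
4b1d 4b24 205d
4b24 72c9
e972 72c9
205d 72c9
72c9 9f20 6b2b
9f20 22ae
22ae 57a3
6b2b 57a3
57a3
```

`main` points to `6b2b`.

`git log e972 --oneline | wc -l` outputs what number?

6

Walking parent pointers from e972: reachable set = {22ae, 57a3, 6b2b, 72c9, 9f20, e972}.
That is 6 commits.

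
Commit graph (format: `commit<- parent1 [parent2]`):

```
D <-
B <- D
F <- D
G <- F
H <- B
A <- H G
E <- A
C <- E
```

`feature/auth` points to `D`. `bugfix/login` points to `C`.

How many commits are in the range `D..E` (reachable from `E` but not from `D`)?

Reachable from E: {A, B, D, E, F, G, H}.
Reachable from D: {D}.
In E's history but not D's: {A, B, E, F, G, H} — 6 commits.

6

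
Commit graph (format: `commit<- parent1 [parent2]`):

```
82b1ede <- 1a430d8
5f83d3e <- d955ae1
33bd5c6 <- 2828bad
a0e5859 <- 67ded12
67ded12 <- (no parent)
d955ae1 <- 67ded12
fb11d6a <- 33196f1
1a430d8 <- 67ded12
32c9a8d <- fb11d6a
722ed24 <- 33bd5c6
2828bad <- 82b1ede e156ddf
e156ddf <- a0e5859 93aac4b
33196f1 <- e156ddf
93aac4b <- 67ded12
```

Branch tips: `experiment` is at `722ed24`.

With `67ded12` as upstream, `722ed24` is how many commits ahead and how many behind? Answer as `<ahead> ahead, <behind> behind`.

Reachable from 722ed24: {1a430d8, 2828bad, 33bd5c6, 67ded12, 722ed24, 82b1ede, 93aac4b, a0e5859, e156ddf}.
Reachable from 67ded12: {67ded12}.
Only in 722ed24's history (ahead): {1a430d8, 2828bad, 33bd5c6, 722ed24, 82b1ede, 93aac4b, a0e5859, e156ddf} — 8.
Only in 67ded12's history (behind): {} — 0.

8 ahead, 0 behind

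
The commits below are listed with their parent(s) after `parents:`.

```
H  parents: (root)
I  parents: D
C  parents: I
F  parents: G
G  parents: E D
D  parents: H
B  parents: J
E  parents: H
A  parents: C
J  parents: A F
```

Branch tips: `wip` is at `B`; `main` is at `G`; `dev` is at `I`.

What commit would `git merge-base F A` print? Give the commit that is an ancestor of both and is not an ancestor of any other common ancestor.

Ancestors of F: {D, E, F, G, H}.
Ancestors of A: {A, C, D, H, I}.
Common ancestors: {D, H}.
Among these, D is not an ancestor of any other common ancestor — it is the merge base.

D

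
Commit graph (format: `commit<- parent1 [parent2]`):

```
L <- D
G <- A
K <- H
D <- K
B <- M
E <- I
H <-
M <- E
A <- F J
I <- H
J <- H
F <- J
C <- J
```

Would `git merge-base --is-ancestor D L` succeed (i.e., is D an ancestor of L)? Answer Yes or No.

Yes

Ancestors of L (commits reachable by following parents): {D, H, K, L}.
D is in that set, so it is an ancestor of L.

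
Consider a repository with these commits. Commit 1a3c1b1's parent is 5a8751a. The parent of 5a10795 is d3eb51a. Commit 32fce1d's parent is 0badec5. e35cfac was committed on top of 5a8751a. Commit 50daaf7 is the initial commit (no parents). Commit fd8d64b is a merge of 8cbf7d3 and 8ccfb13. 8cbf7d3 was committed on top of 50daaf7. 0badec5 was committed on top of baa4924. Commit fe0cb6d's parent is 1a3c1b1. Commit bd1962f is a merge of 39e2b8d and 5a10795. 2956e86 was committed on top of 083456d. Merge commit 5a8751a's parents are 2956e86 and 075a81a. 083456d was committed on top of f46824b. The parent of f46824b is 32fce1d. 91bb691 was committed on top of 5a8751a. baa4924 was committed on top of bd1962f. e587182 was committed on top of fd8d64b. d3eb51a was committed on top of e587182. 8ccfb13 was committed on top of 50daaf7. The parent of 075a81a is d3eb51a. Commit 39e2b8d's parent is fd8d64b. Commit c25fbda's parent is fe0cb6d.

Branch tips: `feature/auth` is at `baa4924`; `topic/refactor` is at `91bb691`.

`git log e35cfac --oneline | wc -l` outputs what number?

Walking parent pointers from e35cfac: reachable set = {075a81a, 083456d, 0badec5, 2956e86, 32fce1d, 39e2b8d, 50daaf7, 5a10795, 5a8751a, 8cbf7d3, 8ccfb13, baa4924, bd1962f, d3eb51a, e35cfac, e587182, f46824b, fd8d64b}.
That is 18 commits.

18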